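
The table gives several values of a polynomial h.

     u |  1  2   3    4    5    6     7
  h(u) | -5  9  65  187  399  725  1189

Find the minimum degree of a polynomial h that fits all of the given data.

3

Forward differences of the values at u = 1, 2, 3, 4, 5, 6, 7:
  h  : -5  9  65  187  399  725  1189
  Δ  : 14  56  122  212  326  464
  Δ^2: 42  66  90  114  138
  Δ^3: 24  24  24  24
  Δ^4: 0  0  0
  Δ^5: 0  0
  Δ^6: 0
The third differences are constant (24) and nonzero, while all higher differences vanish, so the minimal degree is 3.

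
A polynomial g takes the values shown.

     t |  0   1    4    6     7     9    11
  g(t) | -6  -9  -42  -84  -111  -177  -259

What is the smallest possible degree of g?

2

Divided differences on the nodes 0, 1, 4, 6, 7, 9, 11:
  order 0: -6  -9  -42  -84  -111  -177  -259
  order 1: -3  -11  -21  -27  -33  -41
  order 2: -2  -2  -2  -2  -2
  order 3: 0  0  0  0
  order 4: 0  0  0
  order 5: 0  0
  order 6: 0
The order-2 divided differences are all -2 (nonzero) and every higher order vanishes, so the data lies on a polynomial of degree exactly 2.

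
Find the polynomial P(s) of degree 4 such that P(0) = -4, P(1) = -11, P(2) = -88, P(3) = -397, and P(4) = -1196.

P(s) = -4s^4 - 3s^3 + 2s^2 - 2s - 4

Write P(s) = as^4 + bs^3 + cs^2 + ds + e. Substituting each data point gives a linear system:
  e = -4
  a + b + c + d + e = -11
  16a + 8b + 4c + 2d + e = -88
  81a + 27b + 9c + 3d + e = -397
  256a + 64b + 16c + 4d + e = -1196
Solving the system yields a = -4, b = -3, c = 2, d = -2, e = -4.
So P(s) = -4s^4 - 3s^3 + 2s^2 - 2s - 4.
Check: P(1) = -11. ✓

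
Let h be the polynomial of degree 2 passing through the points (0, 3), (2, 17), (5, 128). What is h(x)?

Using the Lagrange interpolation formula with nodes 0, 2, 5:
  L_0(x) = (x - 2)(x - 5) / 10
  L_1(x) = x(x - 5) / -6
  L_2(x) = x(x - 2) / 15
Then h(x) = 3·L_0(x) + 17·L_1(x) + 128·L_2(x).
Expanding and collecting terms gives h(x) = 6x² - 5x + 3.
Check: h(5) = 128. ✓

h(x) = 6x^2 - 5x + 3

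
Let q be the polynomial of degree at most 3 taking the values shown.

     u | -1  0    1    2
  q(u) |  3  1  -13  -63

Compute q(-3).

Using the Lagrange interpolation formula with nodes -1, 0, 1, 2:
  L_0(u) = u(u - 1)(u - 2) / -6
  L_1(u) = (u + 1)(u - 1)(u - 2) / 2
  L_2(u) = (u + 1)u(u - 2) / -2
  L_3(u) = (u + 1)u(u - 1) / 6
Then q(u) = 3·L_0(u) + 1·L_1(u) - 13·L_2(u) - 63·L_3(u).
Expanding and collecting terms gives q(u) = -4u^3 - 6u^2 - 4u + 1.
Evaluating at u = -3: q(-3) = 67.

67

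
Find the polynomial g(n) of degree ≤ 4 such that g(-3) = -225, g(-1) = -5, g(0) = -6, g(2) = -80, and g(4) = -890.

Write g(n) = an^4 + bn^3 + cn^2 + dn + e. Substituting each data point gives a linear system:
  81a - 27b + 9c - 3d + e = -225
  a - b + c - d + e = -5
  e = -6
  16a + 8b + 4c + 2d + e = -80
  256a + 64b + 16c + 4d + e = -890
Solving the system yields a = -3, b = -1, c = -2, d = -5, e = -6.
So g(n) = -3n^4 - n^3 - 2n^2 - 5n - 6.
Check: g(-3) = -225. ✓

g(n) = -3n^4 - n^3 - 2n^2 - 5n - 6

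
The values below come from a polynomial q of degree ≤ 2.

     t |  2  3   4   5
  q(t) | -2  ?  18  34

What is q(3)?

The 3 known points determine the degree-2 polynomial uniquely.
Write q(t) = at^2 + bt + c. Substituting each data point gives a linear system:
  4a + 2b + c = -2
  16a + 4b + c = 18
  25a + 5b + c = 34
Solving the system yields a = 2, b = -2, c = -6.
So q(t) = 2t^2 - 2t - 6.
Then q(3) = 6.

6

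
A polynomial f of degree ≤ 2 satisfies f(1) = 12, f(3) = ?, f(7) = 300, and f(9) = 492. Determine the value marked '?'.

60

The 3 known points determine the degree-2 polynomial uniquely.
Write f(x) = ax^2 + bx + c. Substituting each data point gives a linear system:
  a + b + c = 12
  49a + 7b + c = 300
  81a + 9b + c = 492
Solving the system yields a = 6, b = 0, c = 6.
So f(x) = 6x² + 6.
Then f(3) = 60.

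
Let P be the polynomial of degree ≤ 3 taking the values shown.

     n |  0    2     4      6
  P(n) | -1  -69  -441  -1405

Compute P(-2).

Forward differences of the values at n = 0, 2, 4, 6:
  P  : -1  -69  -441  -1405
  Δ  : -68  -372  -964
  Δ^2: -304  -592
  Δ^3: -288
The third differences are constant, confirming degree 3.
Interpolating (Newton forward form) and evaluating at n = -2 gives P(-2) = 51.

51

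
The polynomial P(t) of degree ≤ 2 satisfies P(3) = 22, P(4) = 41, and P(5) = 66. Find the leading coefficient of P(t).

3

Write P(t) = at^2 + bt + c. Substituting each data point gives a linear system:
  9a + 3b + c = 22
  16a + 4b + c = 41
  25a + 5b + c = 66
Solving the system yields a = 3, b = -2, c = 1.
So P(t) = 3t^2 - 2t + 1.
The leading coefficient is 3.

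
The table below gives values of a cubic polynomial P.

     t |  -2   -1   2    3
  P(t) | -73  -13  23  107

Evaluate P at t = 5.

599

Write P(t) = at^3 + bt^2 + ct + d. Substituting each data point gives a linear system:
  -8a + 4b - 2c + d = -73
  -a + b - c + d = -13
  8a + 4b + 2c + d = 23
  27a + 9b + 3c + d = 107
Solving the system yields a = 6, b = -6, c = 0, d = -1.
So P(t) = 6t^3 - 6t^2 - 1.
Then P(5) = 599.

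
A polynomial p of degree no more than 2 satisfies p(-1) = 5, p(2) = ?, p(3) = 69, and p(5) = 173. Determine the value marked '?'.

The 3 known points determine the degree-2 polynomial uniquely.
Write p(u) = au^2 + bu + c. Substituting each data point gives a linear system:
  a - b + c = 5
  9a + 3b + c = 69
  25a + 5b + c = 173
Solving the system yields a = 6, b = 4, c = 3.
So p(u) = 6u² + 4u + 3.
Then p(2) = 35.

35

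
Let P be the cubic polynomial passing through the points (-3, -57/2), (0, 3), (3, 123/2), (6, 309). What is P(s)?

Using the Lagrange interpolation formula with nodes -3, 0, 3, 6:
  L_0(s) = s(s - 3)(s - 6) / -162
  L_1(s) = (s + 3)(s - 3)(s - 6) / 54
  L_2(s) = (s + 3)s(s - 6) / -54
  L_3(s) = (s + 3)s(s - 3) / 162
Then P(s) = -57/2·L_0(s) + 3·L_1(s) + 123/2·L_2(s) + 309·L_3(s).
Expanding and collecting terms gives P(s) = s³ + (3/2)s² + 6s + 3.
Check: P(0) = 3. ✓

P(s) = s^3 + (3/2)s^2 + 6s + 3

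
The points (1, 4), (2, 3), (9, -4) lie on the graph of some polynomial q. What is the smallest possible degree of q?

1

Divided differences on the nodes 1, 2, 9:
  order 0: 4  3  -4
  order 1: -1  -1
  order 2: 0
The order-1 divided differences are all -1 (nonzero) and every higher order vanishes, so the data lies on a polynomial of degree exactly 1.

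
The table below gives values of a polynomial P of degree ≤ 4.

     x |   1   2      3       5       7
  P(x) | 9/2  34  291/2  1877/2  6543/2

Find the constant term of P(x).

Write P(x) = ax^4 + bx^3 + cx^2 + dx + e. Substituting each data point gives a linear system:
  a + b + c + d + e = 9/2
  16a + 8b + 4c + 2d + e = 34
  81a + 27b + 9c + 3d + e = 291/2
  625a + 125b + 25c + 5d + e = 1877/2
  2401a + 343b + 49c + 7d + e = 6543/2
Solving the system yields a = 1, b = 5/2, c = 1, d = -6, e = 6.
So P(x) = x^4 + (5/2)x^3 + x^2 - 6x + 6.
The constant term is 6.

6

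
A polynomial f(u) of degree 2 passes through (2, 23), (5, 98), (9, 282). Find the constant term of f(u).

Write f(u) = au^2 + bu + c. Substituting each data point gives a linear system:
  4a + 2b + c = 23
  25a + 5b + c = 98
  81a + 9b + c = 282
Solving the system yields a = 3, b = 4, c = 3.
So f(u) = 3u² + 4u + 3.
The constant term is 3.

3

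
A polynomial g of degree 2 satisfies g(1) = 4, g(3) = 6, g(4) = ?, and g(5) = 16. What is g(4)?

The 3 known points determine the degree-2 polynomial uniquely.
Write g(s) = as^2 + bs + c. Substituting each data point gives a linear system:
  a + b + c = 4
  9a + 3b + c = 6
  25a + 5b + c = 16
Solving the system yields a = 1, b = -3, c = 6.
So g(s) = s² - 3s + 6.
Then g(4) = 10.

10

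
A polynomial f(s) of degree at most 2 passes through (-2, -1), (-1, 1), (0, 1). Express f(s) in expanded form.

f(s) = -s^2 - s + 1

Write f(s) = as^2 + bs + c. Substituting each data point gives a linear system:
  4a - 2b + c = -1
  a - b + c = 1
  c = 1
Solving the system yields a = -1, b = -1, c = 1.
So f(s) = -s² - s + 1.
Check: f(-1) = 1. ✓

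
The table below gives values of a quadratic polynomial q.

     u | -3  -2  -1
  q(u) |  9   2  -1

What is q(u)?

q(u) = 2u^2 + 3u

Write q(u) = au^2 + bu + c. Substituting each data point gives a linear system:
  9a - 3b + c = 9
  4a - 2b + c = 2
  a - b + c = -1
Solving the system yields a = 2, b = 3, c = 0.
So q(u) = 2u² + 3u.
Check: q(-2) = 2. ✓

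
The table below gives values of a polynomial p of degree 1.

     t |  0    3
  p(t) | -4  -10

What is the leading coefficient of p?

-2

Write p(t) = at + b. Substituting each data point gives a linear system:
  b = -4
  3a + b = -10
Solving the system yields a = -2, b = -4.
So p(t) = -2t - 4.
The leading coefficient is -2.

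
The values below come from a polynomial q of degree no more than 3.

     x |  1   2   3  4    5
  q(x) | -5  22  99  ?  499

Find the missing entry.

250

On equispaced nodes a degree-3 polynomial has vanishing fourth forward difference, so
  q(1) - 4·q(2) + 6·q(3) - 4·q(4) + q(5) = 0.
Substituting the known values and solving for q(4):
  -4·q(4) = -1000
  q(4) = 250.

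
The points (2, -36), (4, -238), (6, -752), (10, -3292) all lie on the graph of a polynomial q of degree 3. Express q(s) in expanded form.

Using the Lagrange interpolation formula with nodes 2, 4, 6, 10:
  L_0(s) = (s - 4)(s - 6)(s - 10) / -64
  L_1(s) = (s - 2)(s - 6)(s - 10) / 24
  L_2(s) = (s - 2)(s - 4)(s - 10) / -32
  L_3(s) = (s - 2)(s - 4)(s - 6) / 192
Then q(s) = -36·L_0(s) - 238·L_1(s) - 752·L_2(s) - 3292·L_3(s).
Expanding and collecting terms gives q(s) = -3s^3 - 3s^2 + s - 2.
Check: q(10) = -3292. ✓

q(s) = -3s^3 - 3s^2 + s - 2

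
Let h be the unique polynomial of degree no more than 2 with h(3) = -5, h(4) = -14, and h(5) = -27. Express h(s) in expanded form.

Write h(s) = as^2 + bs + c. Substituting each data point gives a linear system:
  9a + 3b + c = -5
  16a + 4b + c = -14
  25a + 5b + c = -27
Solving the system yields a = -2, b = 5, c = -2.
So h(s) = -2s² + 5s - 2.
Check: h(5) = -27. ✓

h(s) = -2s^2 + 5s - 2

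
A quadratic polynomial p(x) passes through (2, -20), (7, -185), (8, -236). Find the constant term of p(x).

4

Write p(x) = ax^2 + bx + c. Substituting each data point gives a linear system:
  4a + 2b + c = -20
  49a + 7b + c = -185
  64a + 8b + c = -236
Solving the system yields a = -3, b = -6, c = 4.
So p(x) = -3x^2 - 6x + 4.
The constant term is 4.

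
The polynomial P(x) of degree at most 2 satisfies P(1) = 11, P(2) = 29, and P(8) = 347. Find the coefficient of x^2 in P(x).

5

Write P(x) = ax^2 + bx + c. Substituting each data point gives a linear system:
  a + b + c = 11
  4a + 2b + c = 29
  64a + 8b + c = 347
Solving the system yields a = 5, b = 3, c = 3.
So P(x) = 5x^2 + 3x + 3.
The leading coefficient is 5.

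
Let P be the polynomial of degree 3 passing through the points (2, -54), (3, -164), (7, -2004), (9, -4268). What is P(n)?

Using the Lagrange interpolation formula with nodes 2, 3, 7, 9:
  L_0(n) = (n - 3)(n - 7)(n - 9) / -35
  L_1(n) = (n - 2)(n - 7)(n - 9) / 24
  L_2(n) = (n - 2)(n - 3)(n - 9) / -40
  L_3(n) = (n - 2)(n - 3)(n - 7) / 84
Then P(n) = -54·L_0(n) - 164·L_1(n) - 2004·L_2(n) - 4268·L_3(n).
Expanding and collecting terms gives P(n) = -6n^3 + 2n^2 - 6n - 2.
Check: P(3) = -164. ✓

P(n) = -6n^3 + 2n^2 - 6n - 2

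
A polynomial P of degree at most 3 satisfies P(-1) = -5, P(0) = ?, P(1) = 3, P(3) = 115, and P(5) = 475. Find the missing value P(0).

The 4 known points determine the degree-3 polynomial uniquely.
Write P(u) = au^3 + bu^2 + cu + d. Substituting each data point gives a linear system:
  -a + b - c + d = -5
  a + b + c + d = 3
  27a + 9b + 3c + d = 115
  125a + 25b + 5c + d = 475
Solving the system yields a = 3, b = 4, c = 1, d = -5.
So P(u) = 3u^3 + 4u^2 + u - 5.
Then P(0) = -5.

-5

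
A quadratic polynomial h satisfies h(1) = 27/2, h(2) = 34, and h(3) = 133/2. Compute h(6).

236

Write h(u) = au^2 + bu + c. Substituting each data point gives a linear system:
  a + b + c = 27/2
  4a + 2b + c = 34
  9a + 3b + c = 133/2
Solving the system yields a = 6, b = 5/2, c = 5.
So h(u) = 6u² + (5/2)u + 5.
Then h(6) = 236.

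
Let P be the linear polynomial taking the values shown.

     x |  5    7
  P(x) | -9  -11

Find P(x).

P(x) = -x - 4

Using the Lagrange interpolation formula with nodes 5, 7:
  L_0(x) = (x - 7) / -2
  L_1(x) = (x - 5) / 2
Then P(x) = -9·L_0(x) - 11·L_1(x).
Expanding and collecting terms gives P(x) = -x - 4.
Check: P(5) = -9. ✓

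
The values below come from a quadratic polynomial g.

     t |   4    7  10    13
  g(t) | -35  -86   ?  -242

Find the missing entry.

-155

On equispaced nodes a degree-2 polynomial has vanishing third forward difference, so
  - g(4) + 3·g(7) - 3·g(10) + g(13) = 0.
Substituting the known values and solving for g(10):
  -3·g(10) = 465
  g(10) = -155.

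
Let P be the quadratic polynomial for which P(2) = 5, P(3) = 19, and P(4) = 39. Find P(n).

Write P(n) = an^2 + bn + c. Substituting each data point gives a linear system:
  4a + 2b + c = 5
  9a + 3b + c = 19
  16a + 4b + c = 39
Solving the system yields a = 3, b = -1, c = -5.
So P(n) = 3n^2 - n - 5.
Check: P(4) = 39. ✓

P(n) = 3n^2 - n - 5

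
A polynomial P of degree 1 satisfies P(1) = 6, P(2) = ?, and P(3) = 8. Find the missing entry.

7

The 2 known points determine the degree-1 polynomial uniquely.
Write P(x) = ax + b. Substituting each data point gives a linear system:
  a + b = 6
  3a + b = 8
Solving the system yields a = 1, b = 5.
So P(x) = x + 5.
Then P(2) = 7.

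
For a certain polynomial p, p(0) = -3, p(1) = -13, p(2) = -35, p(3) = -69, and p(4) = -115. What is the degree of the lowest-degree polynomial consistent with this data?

Forward differences of the values at x = 0, 1, 2, 3, 4:
  p  : -3  -13  -35  -69  -115
  Δ  : -10  -22  -34  -46
  Δ^2: -12  -12  -12
  Δ^3: 0  0
  Δ^4: 0
The second differences are constant (-12) and nonzero, while all higher differences vanish, so the minimal degree is 2.

2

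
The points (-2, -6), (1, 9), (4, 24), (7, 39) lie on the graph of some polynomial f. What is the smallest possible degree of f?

Forward differences of the values at s = -2, 1, 4, 7:
  f  : -6  9  24  39
  Δ  : 15  15  15
  Δ^2: 0  0
  Δ^3: 0
The first differences are constant (15) and nonzero, while all higher differences vanish, so the minimal degree is 1.

1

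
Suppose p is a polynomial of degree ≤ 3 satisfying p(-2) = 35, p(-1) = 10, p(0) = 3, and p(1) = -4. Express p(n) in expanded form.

Write p(n) = an^3 + bn^2 + cn + d. Substituting each data point gives a linear system:
  -8a + 4b - 2c + d = 35
  -a + b - c + d = 10
  d = 3
  a + b + c + d = -4
Solving the system yields a = -3, b = 0, c = -4, d = 3.
So p(n) = -3n³ - 4n + 3.
Check: p(-1) = 10. ✓

p(n) = -3n^3 - 4n + 3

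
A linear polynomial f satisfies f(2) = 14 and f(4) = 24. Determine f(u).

f(u) = 5u + 4

Write f(u) = au + b. Substituting each data point gives a linear system:
  2a + b = 14
  4a + b = 24
Solving the system yields a = 5, b = 4.
So f(u) = 5u + 4.
Check: f(4) = 24. ✓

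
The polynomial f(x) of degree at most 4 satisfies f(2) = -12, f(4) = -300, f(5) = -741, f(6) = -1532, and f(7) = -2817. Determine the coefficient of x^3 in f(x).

-2

Write f(x) = ax^4 + bx^3 + cx^2 + dx + e. Substituting each data point gives a linear system:
  16a + 8b + 4c + 2d + e = -12
  256a + 64b + 16c + 4d + e = -300
  625a + 125b + 25c + 5d + e = -741
  1296a + 216b + 36c + 6d + e = -1532
  2401a + 343b + 49c + 7d + e = -2817
Solving the system yields a = -1, b = -2, c = 6, d = -4, e = 4.
So f(x) = -x^4 - 2x^3 + 6x^2 - 4x + 4.
The coefficient of x^3 is -2.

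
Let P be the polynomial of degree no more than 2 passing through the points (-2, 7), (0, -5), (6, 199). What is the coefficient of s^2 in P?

Write P(s) = as^2 + bs + c. Substituting each data point gives a linear system:
  4a - 2b + c = 7
  c = -5
  36a + 6b + c = 199
Solving the system yields a = 5, b = 4, c = -5.
So P(s) = 5s^2 + 4s - 5.
The leading coefficient is 5.

5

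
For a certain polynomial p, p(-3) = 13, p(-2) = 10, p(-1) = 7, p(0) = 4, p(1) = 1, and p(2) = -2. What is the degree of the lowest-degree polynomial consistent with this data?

Forward differences of the values at s = -3, -2, -1, 0, 1, 2:
  p  : 13  10  7  4  1  -2
  Δ  : -3  -3  -3  -3  -3
  Δ^2: 0  0  0  0
  Δ^3: 0  0  0
  Δ^4: 0  0
  Δ^5: 0
The first differences are constant (-3) and nonzero, while all higher differences vanish, so the minimal degree is 1.

1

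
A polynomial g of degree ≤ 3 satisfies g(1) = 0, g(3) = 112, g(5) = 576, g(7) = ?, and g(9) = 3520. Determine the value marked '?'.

On equispaced nodes a degree-3 polynomial has vanishing fourth forward difference, so
  g(1) - 4·g(3) + 6·g(5) - 4·g(7) + g(9) = 0.
Substituting the known values and solving for g(7):
  -4·g(7) = -6528
  g(7) = 1632.

1632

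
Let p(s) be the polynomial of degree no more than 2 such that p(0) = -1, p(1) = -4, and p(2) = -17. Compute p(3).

-40

Using the Lagrange interpolation formula with nodes 0, 1, 2:
  L_0(s) = (s - 1)(s - 2) / 2
  L_1(s) = s(s - 2) / -1
  L_2(s) = s(s - 1) / 2
Then p(s) = -1·L_0(s) - 4·L_1(s) - 17·L_2(s).
Expanding and collecting terms gives p(s) = -5s² + 2s - 1.
Evaluating at s = 3: p(3) = -40.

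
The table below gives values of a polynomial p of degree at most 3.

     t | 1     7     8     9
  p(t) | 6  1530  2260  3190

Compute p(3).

130

Using the Lagrange interpolation formula with nodes 1, 7, 8, 9:
  L_0(t) = (t - 7)(t - 8)(t - 9) / -336
  L_1(t) = (t - 1)(t - 8)(t - 9) / 12
  L_2(t) = (t - 1)(t - 7)(t - 9) / -7
  L_3(t) = (t - 1)(t - 7)(t - 8) / 16
Then p(t) = 6·L_0(t) + 1530·L_1(t) + 2260·L_2(t) + 3190·L_3(t).
Expanding and collecting terms gives p(t) = 4t³ + 4t² - 6t + 4.
Evaluating at t = 3: p(3) = 130.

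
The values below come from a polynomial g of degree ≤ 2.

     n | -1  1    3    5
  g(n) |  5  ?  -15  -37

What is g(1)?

The 3 known points determine the degree-2 polynomial uniquely.
Write g(n) = an^2 + bn + c. Substituting each data point gives a linear system:
  a - b + c = 5
  9a + 3b + c = -15
  25a + 5b + c = -37
Solving the system yields a = -1, b = -3, c = 3.
So g(n) = -n^2 - 3n + 3.
Then g(1) = -1.

-1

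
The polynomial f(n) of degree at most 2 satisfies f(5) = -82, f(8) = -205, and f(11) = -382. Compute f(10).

Write f(n) = an^2 + bn + c. Substituting each data point gives a linear system:
  25a + 5b + c = -82
  64a + 8b + c = -205
  121a + 11b + c = -382
Solving the system yields a = -3, b = -2, c = 3.
So f(n) = -3n^2 - 2n + 3.
Then f(10) = -317.

-317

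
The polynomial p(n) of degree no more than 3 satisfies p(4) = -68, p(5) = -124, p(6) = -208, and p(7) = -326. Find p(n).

Write p(n) = an^3 + bn^2 + cn + d. Substituting each data point gives a linear system:
  64a + 16b + 4c + d = -68
  125a + 25b + 5c + d = -124
  216a + 36b + 6c + d = -208
  343a + 49b + 7c + d = -326
Solving the system yields a = -1, b = 1, c = -4, d = -4.
So p(n) = -n³ + n² - 4n - 4.
Check: p(5) = -124. ✓

p(n) = -n^3 + n^2 - 4n - 4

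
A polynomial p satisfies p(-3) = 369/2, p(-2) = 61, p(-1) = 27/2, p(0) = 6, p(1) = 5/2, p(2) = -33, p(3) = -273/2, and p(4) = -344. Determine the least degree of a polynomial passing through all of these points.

Forward differences of the values at n = -3, -2, -1, 0, 1, 2, 3, 4:
  p  : 369/2  61  27/2  6  5/2  -33  -273/2  -344
  Δ  : -247/2  -95/2  -15/2  -7/2  -71/2  -207/2  -415/2
  Δ^2: 76  40  4  -32  -68  -104
  Δ^3: -36  -36  -36  -36  -36
  Δ^4: 0  0  0  0
  Δ^5: 0  0  0
  Δ^6: 0  0
  Δ^7: 0
The third differences are constant (-36) and nonzero, while all higher differences vanish, so the minimal degree is 3.

3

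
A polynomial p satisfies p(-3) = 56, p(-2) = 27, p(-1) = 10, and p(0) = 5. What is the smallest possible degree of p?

2

Forward differences of the values at t = -3, -2, -1, 0:
  p  : 56  27  10  5
  Δ  : -29  -17  -5
  Δ^2: 12  12
  Δ^3: 0
The second differences are constant (12) and nonzero, while all higher differences vanish, so the minimal degree is 2.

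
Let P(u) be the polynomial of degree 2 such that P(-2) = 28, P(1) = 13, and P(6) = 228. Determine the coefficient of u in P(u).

1

Write P(u) = au^2 + bu + c. Substituting each data point gives a linear system:
  4a - 2b + c = 28
  a + b + c = 13
  36a + 6b + c = 228
Solving the system yields a = 6, b = 1, c = 6.
So P(u) = 6u^2 + u + 6.
The coefficient of u is 1.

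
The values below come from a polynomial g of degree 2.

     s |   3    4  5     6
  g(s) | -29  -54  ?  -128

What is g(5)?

The 3 known points determine the degree-2 polynomial uniquely.
Write g(s) = as^2 + bs + c. Substituting each data point gives a linear system:
  9a + 3b + c = -29
  16a + 4b + c = -54
  36a + 6b + c = -128
Solving the system yields a = -4, b = 3, c = -2.
So g(s) = -4s^2 + 3s - 2.
Then g(5) = -87.

-87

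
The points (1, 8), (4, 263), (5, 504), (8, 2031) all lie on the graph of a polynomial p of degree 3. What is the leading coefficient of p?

4

Write p(x) = ax^3 + bx^2 + cx + d. Substituting each data point gives a linear system:
  a + b + c + d = 8
  64a + 16b + 4c + d = 263
  125a + 25b + 5c + d = 504
  512a + 64b + 8c + d = 2031
Solving the system yields a = 4, b = -1, c = 6, d = -1.
So p(x) = 4x^3 - x^2 + 6x - 1.
The leading coefficient is 4.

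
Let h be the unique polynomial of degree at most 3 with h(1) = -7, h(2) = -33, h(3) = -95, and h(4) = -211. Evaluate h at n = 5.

-399

Write h(n) = an^3 + bn^2 + cn + d. Substituting each data point gives a linear system:
  a + b + c + d = -7
  8a + 4b + 2c + d = -33
  27a + 9b + 3c + d = -95
  64a + 16b + 4c + d = -211
Solving the system yields a = -3, b = 0, c = -5, d = 1.
So h(n) = -3n³ - 5n + 1.
Then h(5) = -399.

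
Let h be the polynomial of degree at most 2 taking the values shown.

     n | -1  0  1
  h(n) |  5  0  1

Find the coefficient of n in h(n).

-2

Write h(n) = an^2 + bn + c. Substituting each data point gives a linear system:
  a - b + c = 5
  c = 0
  a + b + c = 1
Solving the system yields a = 3, b = -2, c = 0.
So h(n) = 3n^2 - 2n.
The coefficient of n is -2.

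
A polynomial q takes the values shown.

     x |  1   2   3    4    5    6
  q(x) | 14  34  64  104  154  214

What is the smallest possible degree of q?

2

Forward differences of the values at x = 1, 2, 3, 4, 5, 6:
  q  : 14  34  64  104  154  214
  Δ  : 20  30  40  50  60
  Δ^2: 10  10  10  10
  Δ^3: 0  0  0
  Δ^4: 0  0
  Δ^5: 0
The second differences are constant (10) and nonzero, while all higher differences vanish, so the minimal degree is 2.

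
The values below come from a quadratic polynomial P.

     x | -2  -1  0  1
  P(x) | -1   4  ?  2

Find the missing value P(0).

The 3 known points determine the degree-2 polynomial uniquely.
Write P(x) = ax^2 + bx + c. Substituting each data point gives a linear system:
  4a - 2b + c = -1
  a - b + c = 4
  a + b + c = 2
Solving the system yields a = -2, b = -1, c = 5.
So P(x) = -2x² - x + 5.
Then P(0) = 5.

5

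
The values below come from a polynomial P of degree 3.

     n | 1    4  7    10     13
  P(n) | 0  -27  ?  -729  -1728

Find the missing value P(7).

On equispaced nodes a degree-3 polynomial has vanishing fourth forward difference, so
  P(1) - 4·P(4) + 6·P(7) - 4·P(10) + P(13) = 0.
Substituting the known values and solving for P(7):
  6·P(7) = -1296
  P(7) = -216.

-216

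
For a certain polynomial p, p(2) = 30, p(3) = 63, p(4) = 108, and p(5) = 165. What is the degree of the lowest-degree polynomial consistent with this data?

Forward differences of the values at u = 2, 3, 4, 5:
  p  : 30  63  108  165
  Δ  : 33  45  57
  Δ^2: 12  12
  Δ^3: 0
The second differences are constant (12) and nonzero, while all higher differences vanish, so the minimal degree is 2.

2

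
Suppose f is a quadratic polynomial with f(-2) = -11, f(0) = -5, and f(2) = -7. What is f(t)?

f(t) = -t^2 + t - 5

Using the Lagrange interpolation formula with nodes -2, 0, 2:
  L_0(t) = t(t - 2) / 8
  L_1(t) = (t + 2)(t - 2) / -4
  L_2(t) = (t + 2)t / 8
Then f(t) = -11·L_0(t) - 5·L_1(t) - 7·L_2(t).
Expanding and collecting terms gives f(t) = -t² + t - 5.
Check: f(0) = -5. ✓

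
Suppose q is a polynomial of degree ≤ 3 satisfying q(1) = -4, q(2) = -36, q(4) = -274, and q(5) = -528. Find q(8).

Using the Lagrange interpolation formula with nodes 1, 2, 4, 5:
  L_0(n) = (n - 2)(n - 4)(n - 5) / -12
  L_1(n) = (n - 1)(n - 4)(n - 5) / 6
  L_2(n) = (n - 1)(n - 2)(n - 5) / -6
  L_3(n) = (n - 1)(n - 2)(n - 4) / 12
Then q(n) = -4·L_0(n) - 36·L_1(n) - 274·L_2(n) - 528·L_3(n).
Expanding and collecting terms gives q(n) = -4n^3 - n^2 - n + 2.
Evaluating at n = 8: q(8) = -2118.

-2118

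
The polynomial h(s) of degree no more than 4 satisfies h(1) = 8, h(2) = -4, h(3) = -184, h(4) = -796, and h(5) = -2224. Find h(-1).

-16

Write h(s) = as^4 + bs^3 + cs^2 + ds + e. Substituting each data point gives a linear system:
  a + b + c + d + e = 8
  16a + 8b + 4c + 2d + e = -4
  81a + 27b + 9c + 3d + e = -184
  256a + 64b + 16c + 4d + e = -796
  625a + 125b + 25c + 5d + e = -2224
Solving the system yields a = -5, b = 6, c = 5, d = 6, e = -4.
So h(s) = -5s^4 + 6s^3 + 5s^2 + 6s - 4.
Then h(-1) = -16.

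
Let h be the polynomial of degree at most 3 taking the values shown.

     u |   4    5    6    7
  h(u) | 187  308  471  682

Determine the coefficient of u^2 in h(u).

6

Write h(u) = au^3 + bu^2 + cu + d. Substituting each data point gives a linear system:
  64a + 16b + 4c + d = 187
  125a + 25b + 5c + d = 308
  216a + 36b + 6c + d = 471
  343a + 49b + 7c + d = 682
Solving the system yields a = 1, b = 6, c = 6, d = 3.
So h(u) = u^3 + 6u^2 + 6u + 3.
The coefficient of u^2 is 6.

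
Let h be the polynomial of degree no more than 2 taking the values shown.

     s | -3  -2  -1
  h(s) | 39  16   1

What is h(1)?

Write h(s) = as^2 + bs + c. Substituting each data point gives a linear system:
  9a - 3b + c = 39
  4a - 2b + c = 16
  a - b + c = 1
Solving the system yields a = 4, b = -3, c = -6.
So h(s) = 4s^2 - 3s - 6.
Then h(1) = -5.

-5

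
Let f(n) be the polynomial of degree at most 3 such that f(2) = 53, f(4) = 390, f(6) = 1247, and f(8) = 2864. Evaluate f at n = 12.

9338

Forward differences of the values at n = 2, 4, 6, 8:
  f  : 53  390  1247  2864
  Δ  : 337  857  1617
  Δ^2: 520  760
  Δ^3: 240
The third differences are constant, confirming degree 3.
Interpolating (Newton forward form) and evaluating at n = 12 gives f(12) = 9338.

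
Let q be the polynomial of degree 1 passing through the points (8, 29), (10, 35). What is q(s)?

q(s) = 3s + 5

Write q(s) = as + b. Substituting each data point gives a linear system:
  8a + b = 29
  10a + b = 35
Solving the system yields a = 3, b = 5.
So q(s) = 3s + 5.
Check: q(10) = 35. ✓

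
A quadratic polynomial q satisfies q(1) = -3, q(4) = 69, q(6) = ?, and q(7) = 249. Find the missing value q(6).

177

The 3 known points determine the degree-2 polynomial uniquely.
Write q(t) = at^2 + bt + c. Substituting each data point gives a linear system:
  a + b + c = -3
  16a + 4b + c = 69
  49a + 7b + c = 249
Solving the system yields a = 6, b = -6, c = -3.
So q(t) = 6t^2 - 6t - 3.
Then q(6) = 177.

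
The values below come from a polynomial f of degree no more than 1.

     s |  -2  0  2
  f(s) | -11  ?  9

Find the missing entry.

-1

The 2 known points determine the degree-1 polynomial uniquely.
Write f(s) = as + b. Substituting each data point gives a linear system:
  -2a + b = -11
  2a + b = 9
Solving the system yields a = 5, b = -1.
So f(s) = 5s - 1.
Then f(0) = -1.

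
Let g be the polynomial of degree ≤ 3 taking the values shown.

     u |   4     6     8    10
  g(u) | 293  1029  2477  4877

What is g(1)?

-1

Write g(u) = au^3 + bu^2 + cu + d. Substituting each data point gives a linear system:
  64a + 16b + 4c + d = 293
  216a + 36b + 6c + d = 1029
  512a + 64b + 8c + d = 2477
  1000a + 100b + 10c + d = 4877
Solving the system yields a = 5, b = -1, c = -2, d = -3.
So g(u) = 5u³ - u² - 2u - 3.
Then g(1) = -1.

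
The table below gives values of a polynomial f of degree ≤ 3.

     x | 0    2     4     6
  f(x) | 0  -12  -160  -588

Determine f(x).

f(x) = -3x^3 + x^2 + 4x

Write f(x) = ax^3 + bx^2 + cx + d. Substituting each data point gives a linear system:
  d = 0
  8a + 4b + 2c + d = -12
  64a + 16b + 4c + d = -160
  216a + 36b + 6c + d = -588
Solving the system yields a = -3, b = 1, c = 4, d = 0.
So f(x) = -3x^3 + x^2 + 4x.
Check: f(4) = -160. ✓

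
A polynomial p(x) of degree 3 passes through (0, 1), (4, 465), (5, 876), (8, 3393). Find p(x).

Write p(x) = ax^3 + bx^2 + cx + d. Substituting each data point gives a linear system:
  d = 1
  64a + 16b + 4c + d = 465
  125a + 25b + 5c + d = 876
  512a + 64b + 8c + d = 3393
Solving the system yields a = 6, b = 5, c = 0, d = 1.
So p(x) = 6x^3 + 5x^2 + 1.
Check: p(4) = 465. ✓

p(x) = 6x^3 + 5x^2 + 1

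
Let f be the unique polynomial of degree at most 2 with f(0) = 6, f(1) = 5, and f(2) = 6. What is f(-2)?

14

Using the Lagrange interpolation formula with nodes 0, 1, 2:
  L_0(t) = (t - 1)(t - 2) / 2
  L_1(t) = t(t - 2) / -1
  L_2(t) = t(t - 1) / 2
Then f(t) = 6·L_0(t) + 5·L_1(t) + 6·L_2(t).
Expanding and collecting terms gives f(t) = t^2 - 2t + 6.
Evaluating at t = -2: f(-2) = 14.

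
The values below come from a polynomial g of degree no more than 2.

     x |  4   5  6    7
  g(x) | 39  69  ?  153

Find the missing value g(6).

107

The 3 known points determine the degree-2 polynomial uniquely.
Write g(x) = ax^2 + bx + c. Substituting each data point gives a linear system:
  16a + 4b + c = 39
  25a + 5b + c = 69
  49a + 7b + c = 153
Solving the system yields a = 4, b = -6, c = -1.
So g(x) = 4x^2 - 6x - 1.
Then g(6) = 107.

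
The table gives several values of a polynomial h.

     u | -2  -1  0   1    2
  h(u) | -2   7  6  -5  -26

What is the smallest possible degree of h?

Forward differences of the values at u = -2, -1, 0, 1, 2:
  h  : -2  7  6  -5  -26
  Δ  : 9  -1  -11  -21
  Δ^2: -10  -10  -10
  Δ^3: 0  0
  Δ^4: 0
The second differences are constant (-10) and nonzero, while all higher differences vanish, so the minimal degree is 2.

2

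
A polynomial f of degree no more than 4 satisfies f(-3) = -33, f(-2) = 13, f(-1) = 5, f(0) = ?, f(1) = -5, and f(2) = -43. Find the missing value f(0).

-3

The 5 known points determine the degree-4 polynomial uniquely.
Write f(x) = ax^4 + bx^3 + cx^2 + dx + e. Substituting each data point gives a linear system:
  81a - 27b + 9c - 3d + e = -33
  16a - 8b + 4c - 2d + e = 13
  a - b + c - d + e = 5
  a + b + c + d + e = -5
  16a + 8b + 4c + 2d + e = -43
Solving the system yields a = -2, b = -3, c = 5, d = -2, e = -3.
So f(x) = -2x⁴ - 3x³ + 5x² - 2x - 3.
Then f(0) = -3.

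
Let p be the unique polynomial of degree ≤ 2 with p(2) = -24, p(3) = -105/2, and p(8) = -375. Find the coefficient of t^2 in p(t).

Write p(t) = at^2 + bt + c. Substituting each data point gives a linear system:
  4a + 2b + c = -24
  9a + 3b + c = -105/2
  64a + 8b + c = -375
Solving the system yields a = -6, b = 3/2, c = -3.
So p(t) = -6t^2 + (3/2)t - 3.
The leading coefficient is -6.

-6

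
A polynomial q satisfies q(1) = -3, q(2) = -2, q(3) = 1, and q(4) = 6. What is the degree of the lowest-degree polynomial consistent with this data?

Forward differences of the values at t = 1, 2, 3, 4:
  q  : -3  -2  1  6
  Δ  : 1  3  5
  Δ^2: 2  2
  Δ^3: 0
The second differences are constant (2) and nonzero, while all higher differences vanish, so the minimal degree is 2.

2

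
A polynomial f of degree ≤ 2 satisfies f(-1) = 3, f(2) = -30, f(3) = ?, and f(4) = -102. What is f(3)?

The 3 known points determine the degree-2 polynomial uniquely.
Write f(u) = au^2 + bu + c. Substituting each data point gives a linear system:
  a - b + c = 3
  4a + 2b + c = -30
  16a + 4b + c = -102
Solving the system yields a = -5, b = -6, c = 2.
So f(u) = -5u^2 - 6u + 2.
Then f(3) = -61.

-61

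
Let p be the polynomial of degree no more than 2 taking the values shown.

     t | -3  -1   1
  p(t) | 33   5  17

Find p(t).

Using the Lagrange interpolation formula with nodes -3, -1, 1:
  L_0(t) = (t + 1)(t - 1) / 8
  L_1(t) = (t + 3)(t - 1) / -4
  L_2(t) = (t + 3)(t + 1) / 8
Then p(t) = 33·L_0(t) + 5·L_1(t) + 17·L_2(t).
Expanding and collecting terms gives p(t) = 5t² + 6t + 6.
Check: p(1) = 17. ✓

p(t) = 5t^2 + 6t + 6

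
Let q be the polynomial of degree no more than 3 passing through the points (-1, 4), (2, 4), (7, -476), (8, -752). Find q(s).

Using the Lagrange interpolation formula with nodes -1, 2, 7, 8:
  L_0(s) = (s - 2)(s - 7)(s - 8) / -216
  L_1(s) = (s + 1)(s - 7)(s - 8) / 90
  L_2(s) = (s + 1)(s - 2)(s - 8) / -40
  L_3(s) = (s + 1)(s - 2)(s - 7) / 54
Then q(s) = 4·L_0(s) + 4·L_1(s) - 476·L_2(s) - 752·L_3(s).
Expanding and collecting terms gives q(s) = -2s^3 + 4s^2 + 2s.
Check: q(2) = 4. ✓

q(s) = -2s^3 + 4s^2 + 2s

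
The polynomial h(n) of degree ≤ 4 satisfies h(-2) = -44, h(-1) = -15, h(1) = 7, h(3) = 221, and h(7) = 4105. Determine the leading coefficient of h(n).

Write h(n) = an^4 + bn^3 + cn^2 + dn + e. Substituting each data point gives a linear system:
  16a - 8b + 4c - 2d + e = -44
  a - b + c - d + e = -15
  a + b + c + d + e = 7
  81a + 27b + 9c + 3d + e = 221
  2401a + 343b + 49c + 7d + e = 4105
Solving the system yields a = 1, b = 5, c = -1, d = 6, e = -4.
So h(n) = n^4 + 5n^3 - n^2 + 6n - 4.
The leading coefficient is 1.

1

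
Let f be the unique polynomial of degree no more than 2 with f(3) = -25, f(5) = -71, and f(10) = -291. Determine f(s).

f(s) = -3s^2 + s - 1

Using the Lagrange interpolation formula with nodes 3, 5, 10:
  L_0(s) = (s - 5)(s - 10) / 14
  L_1(s) = (s - 3)(s - 10) / -10
  L_2(s) = (s - 3)(s - 5) / 35
Then f(s) = -25·L_0(s) - 71·L_1(s) - 291·L_2(s).
Expanding and collecting terms gives f(s) = -3s² + s - 1.
Check: f(3) = -25. ✓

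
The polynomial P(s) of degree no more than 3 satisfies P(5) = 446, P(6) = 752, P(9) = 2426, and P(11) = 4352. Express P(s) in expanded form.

Write P(s) = as^3 + bs^2 + cs + d. Substituting each data point gives a linear system:
  125a + 25b + 5c + d = 446
  216a + 36b + 6c + d = 752
  729a + 81b + 9c + d = 2426
  1331a + 121b + 11c + d = 4352
Solving the system yields a = 3, b = 3, c = 0, d = -4.
So P(s) = 3s^3 + 3s^2 - 4.
Check: P(5) = 446. ✓

P(s) = 3s^3 + 3s^2 - 4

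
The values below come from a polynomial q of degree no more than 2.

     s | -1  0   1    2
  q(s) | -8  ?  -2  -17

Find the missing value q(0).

1

The 3 known points determine the degree-2 polynomial uniquely.
Write q(s) = as^2 + bs + c. Substituting each data point gives a linear system:
  a - b + c = -8
  a + b + c = -2
  4a + 2b + c = -17
Solving the system yields a = -6, b = 3, c = 1.
So q(s) = -6s^2 + 3s + 1.
Then q(0) = 1.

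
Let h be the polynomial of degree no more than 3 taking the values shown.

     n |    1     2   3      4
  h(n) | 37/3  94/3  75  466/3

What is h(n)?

h(n) = 2n^3 + (1/3)n^2 + 4n + 6

Write h(n) = an^3 + bn^2 + cn + d. Substituting each data point gives a linear system:
  a + b + c + d = 37/3
  8a + 4b + 2c + d = 94/3
  27a + 9b + 3c + d = 75
  64a + 16b + 4c + d = 466/3
Solving the system yields a = 2, b = 1/3, c = 4, d = 6.
So h(n) = 2n^3 + (1/3)n^2 + 4n + 6.
Check: h(4) = 466/3. ✓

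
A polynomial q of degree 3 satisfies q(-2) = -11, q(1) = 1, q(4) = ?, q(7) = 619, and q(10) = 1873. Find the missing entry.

103

On equispaced nodes a degree-3 polynomial has vanishing fourth forward difference, so
  q(-2) - 4·q(1) + 6·q(4) - 4·q(7) + q(10) = 0.
Substituting the known values and solving for q(4):
  6·q(4) = 618
  q(4) = 103.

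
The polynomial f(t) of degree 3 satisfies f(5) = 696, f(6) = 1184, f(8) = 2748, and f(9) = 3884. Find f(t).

Write f(t) = at^3 + bt^2 + ct + d. Substituting each data point gives a linear system:
  125a + 25b + 5c + d = 696
  216a + 36b + 6c + d = 1184
  512a + 64b + 8c + d = 2748
  729a + 81b + 9c + d = 3884
Solving the system yields a = 5, b = 3, c = 0, d = -4.
So f(t) = 5t³ + 3t² - 4.
Check: f(6) = 1184. ✓

f(t) = 5t^3 + 3t^2 - 4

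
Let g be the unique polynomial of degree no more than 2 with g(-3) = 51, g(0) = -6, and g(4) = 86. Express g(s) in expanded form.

g(s) = 6s^2 - s - 6

Write g(s) = as^2 + bs + c. Substituting each data point gives a linear system:
  9a - 3b + c = 51
  c = -6
  16a + 4b + c = 86
Solving the system yields a = 6, b = -1, c = -6.
So g(s) = 6s^2 - s - 6.
Check: g(0) = -6. ✓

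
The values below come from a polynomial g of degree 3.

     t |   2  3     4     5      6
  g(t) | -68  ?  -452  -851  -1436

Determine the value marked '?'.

The 4 known points determine the degree-3 polynomial uniquely.
Write g(t) = at^3 + bt^2 + ct + d. Substituting each data point gives a linear system:
  8a + 4b + 2c + d = -68
  64a + 16b + 4c + d = -452
  125a + 25b + 5c + d = -851
  216a + 36b + 6c + d = -1436
Solving the system yields a = -6, b = -3, c = -6, d = 4.
So g(t) = -6t^3 - 3t^2 - 6t + 4.
Then g(3) = -203.

-203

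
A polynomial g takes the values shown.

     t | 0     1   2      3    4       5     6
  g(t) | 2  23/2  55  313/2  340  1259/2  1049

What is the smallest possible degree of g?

3

Forward differences of the values at t = 0, 1, 2, 3, 4, 5, 6:
  g  : 2  23/2  55  313/2  340  1259/2  1049
  Δ  : 19/2  87/2  203/2  367/2  579/2  839/2
  Δ^2: 34  58  82  106  130
  Δ^3: 24  24  24  24
  Δ^4: 0  0  0
  Δ^5: 0  0
  Δ^6: 0
The third differences are constant (24) and nonzero, while all higher differences vanish, so the minimal degree is 3.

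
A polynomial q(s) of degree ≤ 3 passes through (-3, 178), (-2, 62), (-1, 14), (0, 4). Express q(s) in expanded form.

q(s) = -5s^3 + 4s^2 - s + 4

Write q(s) = as^3 + bs^2 + cs + d. Substituting each data point gives a linear system:
  -27a + 9b - 3c + d = 178
  -8a + 4b - 2c + d = 62
  -a + b - c + d = 14
  d = 4
Solving the system yields a = -5, b = 4, c = -1, d = 4.
So q(s) = -5s^3 + 4s^2 - s + 4.
Check: q(-2) = 62. ✓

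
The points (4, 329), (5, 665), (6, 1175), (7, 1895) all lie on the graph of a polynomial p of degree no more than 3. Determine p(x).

p(x) = 6x^3 - 3x^2 - 3x + 5

Using the Lagrange interpolation formula with nodes 4, 5, 6, 7:
  L_0(x) = (x - 5)(x - 6)(x - 7) / -6
  L_1(x) = (x - 4)(x - 6)(x - 7) / 2
  L_2(x) = (x - 4)(x - 5)(x - 7) / -2
  L_3(x) = (x - 4)(x - 5)(x - 6) / 6
Then p(x) = 329·L_0(x) + 665·L_1(x) + 1175·L_2(x) + 1895·L_3(x).
Expanding and collecting terms gives p(x) = 6x^3 - 3x^2 - 3x + 5.
Check: p(6) = 1175. ✓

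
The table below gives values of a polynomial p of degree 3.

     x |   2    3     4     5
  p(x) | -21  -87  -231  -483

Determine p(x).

p(x) = -5x^3 + 6x^2 - x - 3

Write p(x) = ax^3 + bx^2 + cx + d. Substituting each data point gives a linear system:
  8a + 4b + 2c + d = -21
  27a + 9b + 3c + d = -87
  64a + 16b + 4c + d = -231
  125a + 25b + 5c + d = -483
Solving the system yields a = -5, b = 6, c = -1, d = -3.
So p(x) = -5x³ + 6x² - x - 3.
Check: p(5) = -483. ✓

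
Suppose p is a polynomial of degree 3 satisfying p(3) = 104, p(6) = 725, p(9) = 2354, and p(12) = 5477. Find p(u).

p(u) = 3u^3 + 2u^2 + 5

Write p(u) = au^3 + bu^2 + cu + d. Substituting each data point gives a linear system:
  27a + 9b + 3c + d = 104
  216a + 36b + 6c + d = 725
  729a + 81b + 9c + d = 2354
  1728a + 144b + 12c + d = 5477
Solving the system yields a = 3, b = 2, c = 0, d = 5.
So p(u) = 3u³ + 2u² + 5.
Check: p(3) = 104. ✓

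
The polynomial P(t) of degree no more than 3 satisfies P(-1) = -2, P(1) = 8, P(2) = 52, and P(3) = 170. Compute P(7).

Write P(t) = at^3 + bt^2 + ct + d. Substituting each data point gives a linear system:
  -a + b - c + d = -2
  a + b + c + d = 8
  8a + 4b + 2c + d = 52
  27a + 9b + 3c + d = 170
Solving the system yields a = 6, b = 1, c = -1, d = 2.
So P(t) = 6t^3 + t^2 - t + 2.
Then P(7) = 2102.

2102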